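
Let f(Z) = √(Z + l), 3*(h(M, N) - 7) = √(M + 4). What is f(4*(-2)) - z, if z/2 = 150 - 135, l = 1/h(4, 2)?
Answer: -30 + I*√(165 + 16*√2)/√(21 + 2*√2) ≈ -30.0 + 2.8061*I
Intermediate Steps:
h(M, N) = 7 + √(4 + M)/3 (h(M, N) = 7 + √(M + 4)/3 = 7 + √(4 + M)/3)
l = 1/(7 + 2*√2/3) (l = 1/(7 + √(4 + 4)/3) = 1/(7 + √8/3) = 1/(7 + (2*√2)/3) = 1/(7 + 2*√2/3) ≈ 0.12590)
f(Z) = √(63/433 + Z - 6*√2/433) (f(Z) = √(Z + (63/433 - 6*√2/433)) = √(63/433 + Z - 6*√2/433))
z = 30 (z = 2*(150 - 135) = 2*15 = 30)
f(4*(-2)) - z = √(3 + (4*(-2))*(21 + 2*√2))/√(21 + 2*√2) - 1*30 = √(3 - 8*(21 + 2*√2))/√(21 + 2*√2) - 30 = √(3 + (-168 - 16*√2))/√(21 + 2*√2) - 30 = √(-165 - 16*√2)/√(21 + 2*√2) - 30 = -30 + √(-165 - 16*√2)/√(21 + 2*√2)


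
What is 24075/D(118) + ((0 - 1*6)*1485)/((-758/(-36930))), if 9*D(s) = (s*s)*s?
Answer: -270316718070975/622709128 ≈ -4.3410e+5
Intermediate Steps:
D(s) = s³/9 (D(s) = ((s*s)*s)/9 = (s²*s)/9 = s³/9)
24075/D(118) + ((0 - 1*6)*1485)/((-758/(-36930))) = 24075/(((⅑)*118³)) + ((0 - 1*6)*1485)/((-758/(-36930))) = 24075/(((⅑)*1643032)) + ((0 - 6)*1485)/((-758*(-1/36930))) = 24075/(1643032/9) + (-6*1485)/(379/18465) = 24075*(9/1643032) - 8910*18465/379 = 216675/1643032 - 164523150/379 = -270316718070975/622709128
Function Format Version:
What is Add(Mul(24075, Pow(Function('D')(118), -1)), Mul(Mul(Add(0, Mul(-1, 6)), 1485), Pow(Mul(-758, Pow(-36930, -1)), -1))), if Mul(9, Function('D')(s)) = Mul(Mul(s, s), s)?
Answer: Rational(-270316718070975, 622709128) ≈ -4.3410e+5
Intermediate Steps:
Function('D')(s) = Mul(Rational(1, 9), Pow(s, 3)) (Function('D')(s) = Mul(Rational(1, 9), Mul(Mul(s, s), s)) = Mul(Rational(1, 9), Mul(Pow(s, 2), s)) = Mul(Rational(1, 9), Pow(s, 3)))
Add(Mul(24075, Pow(Function('D')(118), -1)), Mul(Mul(Add(0, Mul(-1, 6)), 1485), Pow(Mul(-758, Pow(-36930, -1)), -1))) = Add(Mul(24075, Pow(Mul(Rational(1, 9), Pow(118, 3)), -1)), Mul(Mul(Add(0, Mul(-1, 6)), 1485), Pow(Mul(-758, Pow(-36930, -1)), -1))) = Add(Mul(24075, Pow(Mul(Rational(1, 9), 1643032), -1)), Mul(Mul(Add(0, -6), 1485), Pow(Mul(-758, Rational(-1, 36930)), -1))) = Add(Mul(24075, Pow(Rational(1643032, 9), -1)), Mul(Mul(-6, 1485), Pow(Rational(379, 18465), -1))) = Add(Mul(24075, Rational(9, 1643032)), Mul(-8910, Rational(18465, 379))) = Add(Rational(216675, 1643032), Rational(-164523150, 379)) = Rational(-270316718070975, 622709128)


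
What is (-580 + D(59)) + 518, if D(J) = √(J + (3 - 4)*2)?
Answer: -62 + √57 ≈ -54.450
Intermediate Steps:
D(J) = √(-2 + J) (D(J) = √(J - 1*2) = √(J - 2) = √(-2 + J))
(-580 + D(59)) + 518 = (-580 + √(-2 + 59)) + 518 = (-580 + √57) + 518 = -62 + √57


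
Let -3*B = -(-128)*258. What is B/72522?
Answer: -5504/36261 ≈ -0.15179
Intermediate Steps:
B = -11008 (B = -(-32)*(-4*258)/3 = -(-32)*(-1032)/3 = -1/3*33024 = -11008)
B/72522 = -11008/72522 = -11008*1/72522 = -5504/36261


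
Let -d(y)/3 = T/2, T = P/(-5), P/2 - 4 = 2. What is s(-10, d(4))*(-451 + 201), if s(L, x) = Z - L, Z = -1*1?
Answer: -2250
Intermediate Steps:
P = 12 (P = 8 + 2*2 = 8 + 4 = 12)
T = -12/5 (T = 12/(-5) = 12*(-1/5) = -12/5 ≈ -2.4000)
Z = -1
d(y) = 18/5 (d(y) = -(-36)/(5*2) = -3*(-6/5) = 18/5)
s(L, x) = -1 - L
s(-10, d(4))*(-451 + 201) = (-1 - 1*(-10))*(-451 + 201) = (-1 + 10)*(-250) = 9*(-250) = -2250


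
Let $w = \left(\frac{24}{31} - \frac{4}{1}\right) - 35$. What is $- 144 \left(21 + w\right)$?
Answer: $\frac{76896}{31} \approx 2480.5$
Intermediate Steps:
$w = - \frac{1185}{31}$ ($w = \left(24 \cdot \frac{1}{31} - 4\right) - 35 = \left(\frac{24}{31} - 4\right) - 35 = - \frac{100}{31} - 35 = - \frac{1185}{31} \approx -38.226$)
$- 144 \left(21 + w\right) = - 144 \left(21 - \frac{1185}{31}\right) = \left(-144\right) \left(- \frac{534}{31}\right) = \frac{76896}{31}$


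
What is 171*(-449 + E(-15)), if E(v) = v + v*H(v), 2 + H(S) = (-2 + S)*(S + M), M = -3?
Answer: -859104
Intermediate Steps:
H(S) = -2 + (-3 + S)*(-2 + S) (H(S) = -2 + (-2 + S)*(S - 3) = -2 + (-2 + S)*(-3 + S) = -2 + (-3 + S)*(-2 + S))
E(v) = v + v*(4 + v² - 5*v)
171*(-449 + E(-15)) = 171*(-449 - 15*(5 + (-15)² - 5*(-15))) = 171*(-449 - 15*(5 + 225 + 75)) = 171*(-449 - 15*305) = 171*(-449 - 4575) = 171*(-5024) = -859104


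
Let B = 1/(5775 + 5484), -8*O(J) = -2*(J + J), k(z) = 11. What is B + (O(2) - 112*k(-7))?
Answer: -13859828/11259 ≈ -1231.0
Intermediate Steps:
O(J) = J/2 (O(J) = -(-1)*(J + J)/4 = -(-1)*2*J/4 = -(-1)*J/2 = J/2)
B = 1/11259 ≈ 8.8818e-5
B + (O(2) - 112*k(-7)) = 1/11259 + ((½)*2 - 112*11) = 1/11259 + (1 - 1232) = 1/11259 - 1231 = -13859828/11259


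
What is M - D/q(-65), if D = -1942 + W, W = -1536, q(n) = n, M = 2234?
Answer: 141732/65 ≈ 2180.5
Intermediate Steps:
D = -3478 (D = -1942 - 1536 = -3478)
M - D/q(-65) = 2234 - (-3478)/(-65) = 2234 - (-3478)*(-1)/65 = 2234 - 1*3478/65 = 2234 - 3478/65 = 141732/65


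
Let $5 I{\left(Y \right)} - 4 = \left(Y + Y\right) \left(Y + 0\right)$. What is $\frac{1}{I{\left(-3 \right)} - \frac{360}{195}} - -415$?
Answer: $\frac{68955}{166} \approx 415.39$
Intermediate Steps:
$I{\left(Y \right)} = \frac{4}{5} + \frac{2 Y^{2}}{5}$ ($I{\left(Y \right)} = \frac{4}{5} + \frac{\left(Y + Y\right) \left(Y + 0\right)}{5} = \frac{4}{5} + \frac{2 Y Y}{5} = \frac{4}{5} + \frac{2 Y^{2}}{5}$)
$\frac{1}{I{\left(-3 \right)} - \frac{360}{195}} - -415 = \frac{1}{\left(\frac{4}{5} + \frac{2 \left(-3\right)^{2}}{5}\right) - \frac{360}{195}} - -415 = \frac{1}{\left(\frac{4}{5} + \frac{2}{5} \cdot 9\right) - \frac{24}{13}} + 415 = \frac{1}{\left(\frac{4}{5} + \frac{18}{5}\right) - \frac{24}{13}} + 415 = \frac{1}{\frac{22}{5} - \frac{24}{13}} + 415 = \frac{1}{\frac{166}{65}} + 415 = \frac{65}{166} + 415 = \frac{68955}{166}$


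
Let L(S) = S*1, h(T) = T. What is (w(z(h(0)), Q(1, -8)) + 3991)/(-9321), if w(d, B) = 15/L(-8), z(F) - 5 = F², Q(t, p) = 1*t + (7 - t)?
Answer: -31913/74568 ≈ -0.42797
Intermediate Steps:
L(S) = S
Q(t, p) = 7 (Q(t, p) = t + (7 - t) = 7)
z(F) = 5 + F²
w(d, B) = -15/8 (w(d, B) = 15/(-8) = 15*(-⅛) = -15/8)
(w(z(h(0)), Q(1, -8)) + 3991)/(-9321) = (-15/8 + 3991)/(-9321) = (31913/8)*(-1/9321) = -31913/74568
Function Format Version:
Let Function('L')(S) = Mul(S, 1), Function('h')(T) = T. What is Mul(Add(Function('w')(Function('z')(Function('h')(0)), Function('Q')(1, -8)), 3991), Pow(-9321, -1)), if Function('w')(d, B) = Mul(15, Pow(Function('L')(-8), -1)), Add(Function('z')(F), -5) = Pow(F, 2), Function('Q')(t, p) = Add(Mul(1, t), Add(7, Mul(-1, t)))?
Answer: Rational(-31913, 74568) ≈ -0.42797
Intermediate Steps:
Function('L')(S) = S
Function('Q')(t, p) = 7 (Function('Q')(t, p) = Add(t, Add(7, Mul(-1, t))) = 7)
Function('z')(F) = Add(5, Pow(F, 2))
Function('w')(d, B) = Rational(-15, 8) (Function('w')(d, B) = Mul(15, Pow(-8, -1)) = Mul(15, Rational(-1, 8)) = Rational(-15, 8))
Mul(Add(Function('w')(Function('z')(Function('h')(0)), Function('Q')(1, -8)), 3991), Pow(-9321, -1)) = Mul(Add(Rational(-15, 8), 3991), Pow(-9321, -1)) = Mul(Rational(31913, 8), Rational(-1, 9321)) = Rational(-31913, 74568)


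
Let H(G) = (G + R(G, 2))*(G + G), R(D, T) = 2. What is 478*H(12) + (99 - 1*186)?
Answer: 160521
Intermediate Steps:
H(G) = 2*G*(2 + G) (H(G) = (G + 2)*(G + G) = (2 + G)*(2*G) = 2*G*(2 + G))
478*H(12) + (99 - 1*186) = 478*(2*12*(2 + 12)) + (99 - 1*186) = 478*(2*12*14) + (99 - 186) = 478*336 - 87 = 160608 - 87 = 160521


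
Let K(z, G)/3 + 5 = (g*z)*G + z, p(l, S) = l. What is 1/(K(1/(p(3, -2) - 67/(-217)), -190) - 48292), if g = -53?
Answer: -718/28128205 ≈ -2.5526e-5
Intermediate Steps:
K(z, G) = -15 + 3*z - 159*G*z (K(z, G) = -15 + 3*((-53*z)*G + z) = -15 + 3*(-53*G*z + z) = -15 + 3*(z - 53*G*z) = -15 + (3*z - 159*G*z) = -15 + 3*z - 159*G*z)
1/(K(1/(p(3, -2) - 67/(-217)), -190) - 48292) = 1/((-15 + 3/(3 - 67/(-217)) - 159*(-190)/(3 - 67/(-217))) - 48292) = 1/((-15 + 3/(3 - 67*(-1/217)) - 159*(-190)/(3 - 67*(-1/217))) - 48292) = 1/((-15 + 3/(3 + 67/217) - 159*(-190)/(3 + 67/217)) - 48292) = 1/((-15 + 3/(718/217) - 159*(-190)/718/217) - 48292) = 1/((-15 + 3*(217/718) - 159*(-190)*217/718) - 48292) = 1/((-15 + 651/718 + 3277785/359) - 48292) = 1/(6545451/718 - 48292) = 1/(-28128205/718) = -718/28128205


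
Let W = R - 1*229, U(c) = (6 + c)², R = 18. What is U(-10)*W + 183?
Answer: -3193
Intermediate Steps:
W = -211 (W = 18 - 1*229 = 18 - 229 = -211)
U(-10)*W + 183 = (6 - 10)²*(-211) + 183 = (-4)²*(-211) + 183 = 16*(-211) + 183 = -3376 + 183 = -3193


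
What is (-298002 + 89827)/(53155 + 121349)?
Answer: -18925/15864 ≈ -1.1930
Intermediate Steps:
(-298002 + 89827)/(53155 + 121349) = -208175/174504 = -208175*1/174504 = -18925/15864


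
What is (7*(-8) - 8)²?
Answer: 4096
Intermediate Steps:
(7*(-8) - 8)² = (-56 - 8)² = (-64)² = 4096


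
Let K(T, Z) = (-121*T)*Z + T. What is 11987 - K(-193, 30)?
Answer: -688410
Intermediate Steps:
K(T, Z) = T - 121*T*Z (K(T, Z) = -121*T*Z + T = T - 121*T*Z)
11987 - K(-193, 30) = 11987 - (-193)*(1 - 121*30) = 11987 - (-193)*(1 - 3630) = 11987 - (-193)*(-3629) = 11987 - 1*700397 = 11987 - 700397 = -688410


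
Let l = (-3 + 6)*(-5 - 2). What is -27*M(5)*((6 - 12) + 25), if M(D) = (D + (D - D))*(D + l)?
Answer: 41040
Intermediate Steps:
l = -21 (l = 3*(-7) = -21)
M(D) = D*(-21 + D) (M(D) = (D + (D - D))*(D - 21) = (D + 0)*(-21 + D) = D*(-21 + D))
-27*M(5)*((6 - 12) + 25) = -27*(5*(-21 + 5))*((6 - 12) + 25) = -27*(5*(-16))*(-6 + 25) = -27*(-80)*19 = -(-2160)*19 = -1*(-41040) = 41040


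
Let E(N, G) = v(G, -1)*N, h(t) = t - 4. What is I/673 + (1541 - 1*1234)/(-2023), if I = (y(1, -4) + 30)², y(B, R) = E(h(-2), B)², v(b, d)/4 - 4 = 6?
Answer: 6718821582089/1361479 ≈ 4.9349e+6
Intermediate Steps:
v(b, d) = 40 (v(b, d) = 16 + 4*6 = 16 + 24 = 40)
h(t) = -4 + t
E(N, G) = 40*N
y(B, R) = 57600 (y(B, R) = (40*(-4 - 2))² = (40*(-6))² = (-240)² = 57600)
I = 3321216900 (I = (57600 + 30)² = 57630² = 3321216900)
I/673 + (1541 - 1*1234)/(-2023) = 3321216900/673 + (1541 - 1*1234)/(-2023) = 3321216900*(1/673) + (1541 - 1234)*(-1/2023) = 3321216900/673 + 307*(-1/2023) = 3321216900/673 - 307/2023 = 6718821582089/1361479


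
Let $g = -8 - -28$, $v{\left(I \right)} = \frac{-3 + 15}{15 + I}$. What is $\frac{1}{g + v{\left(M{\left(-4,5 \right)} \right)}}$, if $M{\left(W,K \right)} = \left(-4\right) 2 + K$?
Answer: $\frac{1}{21} \approx 0.047619$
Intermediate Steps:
$M{\left(W,K \right)} = -8 + K$
$v{\left(I \right)} = \frac{12}{15 + I}$
$g = 20$ ($g = -8 + 28 = 20$)
$\frac{1}{g + v{\left(M{\left(-4,5 \right)} \right)}} = \frac{1}{20 + \frac{12}{15 + \left(-8 + 5\right)}} = \frac{1}{20 + \frac{12}{15 - 3}} = \frac{1}{20 + \frac{12}{12}} = \frac{1}{20 + 12 \cdot \frac{1}{12}} = \frac{1}{20 + 1} = \frac{1}{21}$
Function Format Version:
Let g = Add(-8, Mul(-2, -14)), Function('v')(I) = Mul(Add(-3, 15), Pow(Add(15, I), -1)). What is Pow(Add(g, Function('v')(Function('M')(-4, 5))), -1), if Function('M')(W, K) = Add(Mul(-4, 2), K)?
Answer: Rational(1, 21) ≈ 0.047619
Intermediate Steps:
Function('M')(W, K) = Add(-8, K)
Function('v')(I) = Mul(12, Pow(Add(15, I), -1))
g = 20 (g = Add(-8, 28) = 20)
Pow(Add(g, Function('v')(Function('M')(-4, 5))), -1) = Pow(Add(20, Mul(12, Pow(Add(15, Add(-8, 5)), -1))), -1) = Pow(Add(20, Mul(12, Pow(Add(15, -3), -1))), -1) = Pow(Add(20, Mul(12, Pow(12, -1))), -1) = Pow(Add(20, Mul(12, Rational(1, 12))), -1) = Pow(Add(20, 1), -1) = Pow(21, -1) = Rational(1, 21)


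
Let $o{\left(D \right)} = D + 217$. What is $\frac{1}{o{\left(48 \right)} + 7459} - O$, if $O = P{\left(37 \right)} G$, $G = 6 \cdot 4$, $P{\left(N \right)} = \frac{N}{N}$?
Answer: $- \frac{185375}{7724} \approx -24.0$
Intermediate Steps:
$P{\left(N \right)} = 1$
$o{\left(D \right)} = 217 + D$
$G = 24$
$O = 24$ ($O = 1 \cdot 24 = 24$)
$\frac{1}{o{\left(48 \right)} + 7459} - O = \frac{1}{\left(217 + 48\right) + 7459} - 24 = \frac{1}{265 + 7459} - 24 = \frac{1}{7724} - 24 = - \frac{185375}{7724}$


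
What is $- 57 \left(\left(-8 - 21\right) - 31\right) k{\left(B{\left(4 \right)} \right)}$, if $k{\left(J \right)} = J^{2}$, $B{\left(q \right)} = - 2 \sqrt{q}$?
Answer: $54720$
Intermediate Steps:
$- 57 \left(\left(-8 - 21\right) - 31\right) k{\left(B{\left(4 \right)} \right)} = - 57 \left(\left(-8 - 21\right) - 31\right) \left(- 2 \sqrt{4}\right)^{2} = - 57 \left(-29 - 31\right) \left(\left(-2\right) 2\right)^{2} = \left(-57\right) \left(-60\right) \left(-4\right)^{2} = 3420 \cdot 16 = 54720$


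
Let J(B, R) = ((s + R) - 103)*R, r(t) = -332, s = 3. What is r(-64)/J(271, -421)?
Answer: -332/219341 ≈ -0.0015136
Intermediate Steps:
J(B, R) = R*(-100 + R) (J(B, R) = ((3 + R) - 103)*R = (-100 + R)*R = R*(-100 + R))
r(-64)/J(271, -421) = -332*(-1/(421*(-100 - 421))) = -332/((-421*(-521))) = -332/219341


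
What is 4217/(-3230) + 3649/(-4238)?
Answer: -7414479/3422185 ≈ -2.1666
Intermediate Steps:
4217/(-3230) + 3649/(-4238) = 4217*(-1/3230) + 3649*(-1/4238) = -4217/3230 - 3649/4238 = -7414479/3422185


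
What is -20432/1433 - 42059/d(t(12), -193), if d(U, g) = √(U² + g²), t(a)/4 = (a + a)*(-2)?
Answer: -20432/1433 - 42059*√74113/74113 ≈ -168.75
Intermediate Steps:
t(a) = -16*a (t(a) = 4*((a + a)*(-2)) = 4*((2*a)*(-2)) = 4*(-4*a) = -16*a)
-20432/1433 - 42059/d(t(12), -193) = -20432/1433 - 42059/√((-16*12)² + (-193)²) = -20432*1/1433 - 42059/√((-192)² + 37249) = -20432/1433 - 42059/√(36864 + 37249) = -20432/1433 - 42059*√74113/74113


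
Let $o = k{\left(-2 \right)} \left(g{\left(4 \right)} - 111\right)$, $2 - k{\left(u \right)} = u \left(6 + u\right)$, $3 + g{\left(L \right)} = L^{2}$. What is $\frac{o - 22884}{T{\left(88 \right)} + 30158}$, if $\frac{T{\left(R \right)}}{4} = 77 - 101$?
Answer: $- \frac{11932}{15031} \approx -0.79383$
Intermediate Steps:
$T{\left(R \right)} = -96$ ($T{\left(R \right)} = 4 \left(77 - 101\right) = 4 \left(-24\right) = -96$)
$g{\left(L \right)} = -3 + L^{2}$
$k{\left(u \right)} = 2 - u \left(6 + u\right)$
$o = -980$ ($o = \left(2 - \left(-2\right)^{2} - -12\right) \left(\left(-3 + 4^{2}\right) - 111\right) = \left(2 - 4 + 12\right) \left(\left(-3 + 16\right) - 111\right) = \left(2 - 4 + 12\right) \left(13 - 111\right) = 10 \left(-98\right) = -980$)
$\frac{o - 22884}{T{\left(88 \right)} + 30158} = \frac{-980 - 22884}{-96 + 30158} = - \frac{23864}{30062} = \left(-23864\right) \frac{1}{30062} = - \frac{11932}{15031}$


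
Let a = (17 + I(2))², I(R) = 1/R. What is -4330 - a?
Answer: -18545/4 ≈ -4636.3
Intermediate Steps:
a = 1225/4 (a = (17 + 1/2)² = (17 + ½)² = (35/2)² = 1225/4 ≈ 306.25)
-4330 - a = -4330 - 1*1225/4 = -4330 - 1225/4 = -18545/4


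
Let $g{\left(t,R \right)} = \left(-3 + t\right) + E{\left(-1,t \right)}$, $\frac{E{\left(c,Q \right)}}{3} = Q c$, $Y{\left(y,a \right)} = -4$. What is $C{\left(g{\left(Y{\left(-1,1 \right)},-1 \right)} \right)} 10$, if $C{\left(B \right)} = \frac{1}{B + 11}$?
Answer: $\frac{5}{8} \approx 0.625$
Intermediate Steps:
$E{\left(c,Q \right)} = 3 Q c$
$g{\left(t,R \right)} = -3 - 2 t$ ($g{\left(t,R \right)} = \left(-3 + t\right) + 3 t \left(-1\right) = \left(-3 + t\right) - 3 t = -3 - 2 t$)
$C{\left(B \right)} = \frac{1}{11 + B}$
$C{\left(g{\left(Y{\left(-1,1 \right)},-1 \right)} \right)} 10 = \frac{1}{11 - -5} \cdot 10 = \frac{1}{11 + \left(-3 + 8\right)} 10 = \frac{1}{11 + 5} \cdot 10 = \frac{1}{16} \cdot 10 = \frac{5}{8}$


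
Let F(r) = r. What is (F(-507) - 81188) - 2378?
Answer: -84073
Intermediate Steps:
(F(-507) - 81188) - 2378 = (-507 - 81188) - 2378 = -81695 - 2378 = -84073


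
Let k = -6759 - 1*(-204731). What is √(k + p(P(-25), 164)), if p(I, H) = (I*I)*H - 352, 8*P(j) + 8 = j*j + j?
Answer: 2*√273921 ≈ 1046.8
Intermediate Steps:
P(j) = -1 + j/8 + j²/8 (P(j) = -1 + (j*j + j)/8 = -1 + (j² + j)/8 = -1 + (j + j²)/8 = -1 + (j/8 + j²/8) = -1 + j/8 + j²/8)
p(I, H) = -352 + H*I² (p(I, H) = I²*H - 352 = H*I² - 352 = -352 + H*I²)
k = 197972 (k = -6759 + 204731 = 197972)
√(k + p(P(-25), 164)) = √(197972 + (-352 + 164*(-1 + (⅛)*(-25) + (⅛)*(-25)²)²)) = √(197972 + (-352 + 164*(-1 - 25/8 + (⅛)*625)²)) = √(197972 + (-352 + 164*(-1 - 25/8 + 625/8)²)) = √(197972 + (-352 + 164*74²)) = √(197972 + (-352 + 164*5476)) = √(197972 + (-352 + 898064)) = √(197972 + 897712) = √1095684 = 2*√273921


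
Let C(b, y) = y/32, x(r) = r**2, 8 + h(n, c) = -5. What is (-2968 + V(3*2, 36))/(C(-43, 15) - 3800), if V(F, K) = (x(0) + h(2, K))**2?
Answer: 89568/121585 ≈ 0.73667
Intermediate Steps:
h(n, c) = -13 (h(n, c) = -8 - 5 = -13)
V(F, K) = 169 (V(F, K) = (0**2 - 13)**2 = (0 - 13)**2 = (-13)**2 = 169)
C(b, y) = y/32 (C(b, y) = y*(1/32) = y/32)
(-2968 + V(3*2, 36))/(C(-43, 15) - 3800) = (-2968 + 169)/((1/32)*15 - 3800) = -2799/(15/32 - 3800) = -2799/(-121585/32) = -2799*(-32/121585) = 89568/121585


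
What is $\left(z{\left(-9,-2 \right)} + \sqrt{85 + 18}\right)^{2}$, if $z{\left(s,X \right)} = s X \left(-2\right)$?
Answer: $\left(36 - \sqrt{103}\right)^{2} \approx 668.28$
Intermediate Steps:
$z{\left(s,X \right)} = - 2 X s$ ($z{\left(s,X \right)} = X s \left(-2\right) = - 2 X s$)
$\left(z{\left(-9,-2 \right)} + \sqrt{85 + 18}\right)^{2} = \left(\left(-2\right) \left(-2\right) \left(-9\right) + \sqrt{85 + 18}\right)^{2} = \left(-36 + \sqrt{103}\right)^{2}$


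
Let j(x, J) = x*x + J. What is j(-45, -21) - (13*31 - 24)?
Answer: 1625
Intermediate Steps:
j(x, J) = J + x² (j(x, J) = x² + J = J + x²)
j(-45, -21) - (13*31 - 24) = (-21 + (-45)²) - (13*31 - 24) = (-21 + 2025) - (403 - 24) = 2004 - 1*379 = 2004 - 379 = 1625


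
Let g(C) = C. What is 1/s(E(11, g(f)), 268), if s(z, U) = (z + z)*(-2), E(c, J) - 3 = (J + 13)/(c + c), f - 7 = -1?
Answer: -11/170 ≈ -0.064706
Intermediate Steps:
f = 6 (f = 7 - 1 = 6)
E(c, J) = 3 + (13 + J)/(2*c) (E(c, J) = 3 + (J + 13)/(c + c) = 3 + (13 + J)/((2*c)) = 3 + (13 + J)*(1/(2*c)) = 3 + (13 + J)/(2*c))
s(z, U) = -4*z (s(z, U) = (2*z)*(-2) = -4*z)
1/s(E(11, g(f)), 268) = 1/(-2*(13 + 6 + 6*11)/11) = 1/(-2*(13 + 6 + 66)/11) = 1/(-2*85/11) = 1/(-4*85/22) = 1/(-170/11) = -11/170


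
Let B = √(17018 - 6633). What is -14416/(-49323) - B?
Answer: 14416/49323 - √10385 ≈ -101.61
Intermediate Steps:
B = √10385 ≈ 101.91
-14416/(-49323) - B = -14416/(-49323) - √10385 = -14416*(-1/49323) - √10385 = 14416/49323 - √10385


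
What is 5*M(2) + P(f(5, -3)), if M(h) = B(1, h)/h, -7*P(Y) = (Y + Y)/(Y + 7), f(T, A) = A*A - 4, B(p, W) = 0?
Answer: -5/42 ≈ -0.11905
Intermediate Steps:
f(T, A) = -4 + A**2 (f(T, A) = A**2 - 4 = -4 + A**2)
P(Y) = -2*Y/(7*(7 + Y)) (P(Y) = -(Y + Y)/(7*(Y + 7)) = -2*Y/(7*(7 + Y)))
M(h) = 0 (M(h) = 0/h = 0)
5*M(2) + P(f(5, -3)) = 5*0 - 2*(-4 + (-3)**2)/(49 + 7*(-4 + (-3)**2)) = 0 - 2*(-4 + 9)/(49 + 7*(-4 + 9)) = 0 - 2*5/(49 + 7*5) = 0 - 2*5/(49 + 35) = 0 - 2*5/84 = 0 - 2*5*1/84 = 0 - 5/42 = -5/42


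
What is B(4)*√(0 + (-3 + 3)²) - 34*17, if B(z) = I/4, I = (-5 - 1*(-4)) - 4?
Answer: -578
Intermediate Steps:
I = -5 (I = (-5 + 4) - 4 = -1 - 4 = -5)
B(z) = -5/4
B(4)*√(0 + (-3 + 3)²) - 34*17 = -5*√(0 + (-3 + 3)²)/4 - 34*17 = -5*√(0 + 0²)/4 - 578 = -5*√(0 + 0)/4 - 578 = -5*√0/4 - 578 = -5/4*0 - 578 = 0 - 578 = -578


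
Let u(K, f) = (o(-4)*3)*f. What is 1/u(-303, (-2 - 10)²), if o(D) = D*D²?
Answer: -1/27648 ≈ -3.6169e-5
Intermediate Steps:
o(D) = D³
u(K, f) = -192*f (u(K, f) = ((-4)³*3)*f = (-64*3)*f = -192*f)
1/u(-303, (-2 - 10)²) = 1/(-192*(-2 - 10)²) = 1/(-192*(-12)²) = 1/(-192*144) = 1/(-27648) = -1/27648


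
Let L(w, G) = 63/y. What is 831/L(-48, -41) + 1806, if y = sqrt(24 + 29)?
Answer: 1806 + 277*sqrt(53)/21 ≈ 1902.0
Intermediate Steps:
y = sqrt(53) ≈ 7.2801
L(w, G) = 63*sqrt(53)/53 (L(w, G) = 63/(sqrt(53)) = 63*(sqrt(53)/53) = 63*sqrt(53)/53)
831/L(-48, -41) + 1806 = 831/((63*sqrt(53)/53)) + 1806 = 831*(sqrt(53)/63) + 1806 = 277*sqrt(53)/21 + 1806 = 1806 + 277*sqrt(53)/21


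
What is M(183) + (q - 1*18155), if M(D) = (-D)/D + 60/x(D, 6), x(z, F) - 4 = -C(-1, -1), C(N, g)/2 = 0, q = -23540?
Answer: -41681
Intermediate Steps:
C(N, g) = 0 (C(N, g) = 2*0 = 0)
x(z, F) = 4 (x(z, F) = 4 - 1*0 = 4 + 0 = 4)
M(D) = 14 (M(D) = (-D)/D + 60/4 = -1 + 60*(1/4) = -1 + 15 = 14)
M(183) + (q - 1*18155) = 14 + (-23540 - 1*18155) = 14 + (-23540 - 18155) = 14 - 41695 = -41681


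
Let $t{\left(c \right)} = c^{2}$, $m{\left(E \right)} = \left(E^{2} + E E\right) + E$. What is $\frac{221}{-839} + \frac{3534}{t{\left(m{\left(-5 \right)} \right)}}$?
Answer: $\frac{839167}{566325} \approx 1.4818$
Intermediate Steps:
$m{\left(E \right)} = E + 2 E^{2}$ ($m{\left(E \right)} = \left(E^{2} + E^{2}\right) + E = 2 E^{2} + E = E + 2 E^{2}$)
$\frac{221}{-839} + \frac{3534}{t{\left(m{\left(-5 \right)} \right)}} = \frac{221}{-839} + \frac{3534}{\left(- 5 \left(1 + 2 \left(-5\right)\right)\right)^{2}} = 221 \left(- \frac{1}{839}\right) + \frac{3534}{\left(- 5 \left(1 - 10\right)\right)^{2}} = - \frac{221}{839} + \frac{3534}{\left(\left(-5\right) \left(-9\right)\right)^{2}} = - \frac{221}{839} + \frac{3534}{45^{2}} = - \frac{221}{839} + \frac{3534}{2025} = - \frac{221}{839} + 3534 \cdot \frac{1}{2025} = - \frac{221}{839} + \frac{1178}{675} = \frac{839167}{566325}$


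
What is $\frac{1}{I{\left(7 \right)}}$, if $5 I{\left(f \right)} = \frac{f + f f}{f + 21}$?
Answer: $\frac{5}{2} \approx 2.5$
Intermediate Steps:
$I{\left(f \right)} = \frac{f + f^{2}}{5 \left(21 + f\right)}$ ($I{\left(f \right)} = \frac{\left(f + f f\right) \frac{1}{f + 21}}{5} = \frac{\left(f + f^{2}\right) \frac{1}{21 + f}}{5} = \frac{\frac{1}{21 + f} \left(f + f^{2}\right)}{5} = \frac{f + f^{2}}{5 \left(21 + f\right)}$)
$\frac{1}{I{\left(7 \right)}} = \frac{1}{\frac{1}{5} \cdot 7 \frac{1}{21 + 7} \left(1 + 7\right)} = \frac{1}{\frac{1}{5} \cdot 7 \cdot \frac{1}{28} \cdot 8} = \frac{1}{\frac{2}{5}} = \frac{5}{2}$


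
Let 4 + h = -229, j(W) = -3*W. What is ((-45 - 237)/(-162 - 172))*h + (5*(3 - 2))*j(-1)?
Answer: -30348/167 ≈ -181.72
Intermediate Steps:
h = -233 (h = -4 - 229 = -233)
((-45 - 237)/(-162 - 172))*h + (5*(3 - 2))*j(-1) = ((-45 - 237)/(-162 - 172))*(-233) + (5*(3 - 2))*(-3*(-1)) = -282/(-334)*(-233) + (5*1)*3 = -282*(-1/334)*(-233) + 5*3 = (141/167)*(-233) + 15 = -32853/167 + 15 = -30348/167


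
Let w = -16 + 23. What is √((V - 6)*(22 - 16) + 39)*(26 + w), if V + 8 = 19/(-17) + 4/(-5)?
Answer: 33*I*√408255/85 ≈ 248.06*I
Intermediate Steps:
w = 7
V = -843/85 (V = -8 + (19/(-17) + 4/(-5)) = -8 + (19*(-1/17) + 4*(-⅕)) = -8 + (-19/17 - ⅘) = -8 - 163/85 = -843/85 ≈ -9.9176)
√((V - 6)*(22 - 16) + 39)*(26 + w) = √((-843/85 - 6)*(22 - 16) + 39)*(26 + 7) = √(-1353/85*6 + 39)*33 = √(-8118/85 + 39)*33 = √(-4803/85)*33 = (I*√408255/85)*33 = 33*I*√408255/85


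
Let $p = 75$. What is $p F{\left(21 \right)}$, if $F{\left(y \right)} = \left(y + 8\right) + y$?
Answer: $3750$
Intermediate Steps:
$F{\left(y \right)} = 8 + 2 y$ ($F{\left(y \right)} = \left(8 + y\right) + y = 8 + 2 y$)
$p F{\left(21 \right)} = 75 \left(8 + 2 \cdot 21\right) = 75 \left(8 + 42\right) = 75 \cdot 50 = 3750$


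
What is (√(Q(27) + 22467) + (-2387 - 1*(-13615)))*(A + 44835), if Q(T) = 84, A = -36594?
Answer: 92529948 + 8241*√22551 ≈ 9.3768e+7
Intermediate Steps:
(√(Q(27) + 22467) + (-2387 - 1*(-13615)))*(A + 44835) = (√(84 + 22467) + (-2387 - 1*(-13615)))*(-36594 + 44835) = (√22551 + (-2387 + 13615))*8241 = (√22551 + 11228)*8241 = (11228 + √22551)*8241 = 92529948 + 8241*√22551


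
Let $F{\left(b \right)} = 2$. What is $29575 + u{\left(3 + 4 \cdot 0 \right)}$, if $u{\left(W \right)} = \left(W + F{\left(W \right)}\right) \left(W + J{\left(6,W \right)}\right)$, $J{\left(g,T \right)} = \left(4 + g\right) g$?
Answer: $29890$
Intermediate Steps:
$J{\left(g,T \right)} = g \left(4 + g\right)$
$u{\left(W \right)} = \left(2 + W\right) \left(60 + W\right)$ ($u{\left(W \right)} = \left(W + 2\right) \left(W + 6 \left(4 + 6\right)\right) = \left(2 + W\right) \left(W + 6 \cdot 10\right) = \left(2 + W\right) \left(W + 60\right) = \left(2 + W\right) \left(60 + W\right)$)
$29575 + u{\left(3 + 4 \cdot 0 \right)} = 29575 + \left(120 + \left(3 + 4 \cdot 0\right)^{2} + 62 \left(3 + 4 \cdot 0\right)\right) = 29575 + \left(120 + \left(3 + 0\right)^{2} + 62 \left(3 + 0\right)\right) = 29575 + \left(120 + 3^{2} + 62 \cdot 3\right) = 29575 + \left(120 + 9 + 186\right) = 29575 + 315 = 29890$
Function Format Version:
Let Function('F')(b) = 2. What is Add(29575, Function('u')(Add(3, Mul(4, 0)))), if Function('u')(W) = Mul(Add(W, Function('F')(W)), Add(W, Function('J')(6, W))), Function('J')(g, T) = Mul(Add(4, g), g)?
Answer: 29890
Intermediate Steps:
Function('J')(g, T) = Mul(g, Add(4, g))
Function('u')(W) = Mul(Add(2, W), Add(60, W)) (Function('u')(W) = Mul(Add(W, 2), Add(W, Mul(6, Add(4, 6)))) = Mul(Add(2, W), Add(W, Mul(6, 10))) = Mul(Add(2, W), Add(W, 60)) = Mul(Add(2, W), Add(60, W)))
Add(29575, Function('u')(Add(3, Mul(4, 0)))) = Add(29575, Add(120, Pow(Add(3, Mul(4, 0)), 2), Mul(62, Add(3, Mul(4, 0))))) = Add(29575, Add(120, Pow(Add(3, 0), 2), Mul(62, Add(3, 0)))) = Add(29575, Add(120, Pow(3, 2), Mul(62, 3))) = Add(29575, Add(120, 9, 186)) = Add(29575, 315) = 29890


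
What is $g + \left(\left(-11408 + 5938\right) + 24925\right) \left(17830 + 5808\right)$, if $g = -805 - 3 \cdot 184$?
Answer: $459875933$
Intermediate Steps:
$g = -1357$ ($g = -805 - 552 = -1357$)
$g + \left(\left(-11408 + 5938\right) + 24925\right) \left(17830 + 5808\right) = -1357 + \left(\left(-11408 + 5938\right) + 24925\right) \left(17830 + 5808\right) = -1357 + \left(-5470 + 24925\right) 23638 = -1357 + 19455 \cdot 23638 = -1357 + 459877290 = 459875933$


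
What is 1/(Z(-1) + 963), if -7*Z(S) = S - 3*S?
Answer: 7/6739 ≈ 0.0010387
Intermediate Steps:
Z(S) = 2*S/7 (Z(S) = -(S - 3*S)/7 = -(-2)*S/7 = 2*S/7)
1/(Z(-1) + 963) = 1/((2/7)*(-1) + 963) = 1/(-2/7 + 963) = 1/(6739/7) = 7/6739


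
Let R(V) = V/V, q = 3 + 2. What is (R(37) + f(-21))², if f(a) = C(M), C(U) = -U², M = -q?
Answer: 576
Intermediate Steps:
q = 5
R(V) = 1
M = -5 (M = -1*5 = -5)
f(a) = -25 (f(a) = -1*(-5)² = -1*25 = -25)
(R(37) + f(-21))² = (1 - 25)² = (-24)² = 576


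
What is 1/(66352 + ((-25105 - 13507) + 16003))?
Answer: 1/43743 ≈ 2.2861e-5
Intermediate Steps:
1/(66352 + ((-25105 - 13507) + 16003)) = 1/(66352 + (-38612 + 16003)) = 1/(66352 - 22609) = 1/43743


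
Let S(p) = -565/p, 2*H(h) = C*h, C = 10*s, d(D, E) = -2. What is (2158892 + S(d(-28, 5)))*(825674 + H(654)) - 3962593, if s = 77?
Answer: 2326428830875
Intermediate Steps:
C = 770 (C = 10*77 = 770)
H(h) = 385*h (H(h) = (770*h)/2 = 385*h)
(2158892 + S(d(-28, 5)))*(825674 + H(654)) - 3962593 = (2158892 - 565/(-2))*(825674 + 385*654) - 3962593 = (2158892 - 565*(-1/2))*(825674 + 251790) - 3962593 = (2158892 + 565/2)*1077464 - 3962593 = (4318349/2)*1077464 - 3962593 = 2326432793468 - 3962593 = 2326428830875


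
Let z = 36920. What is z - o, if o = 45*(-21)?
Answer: 37865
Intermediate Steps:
o = -945
z - o = 36920 - 1*(-945) = 36920 + 945 = 37865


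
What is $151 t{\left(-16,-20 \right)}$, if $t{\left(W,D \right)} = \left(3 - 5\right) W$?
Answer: $4832$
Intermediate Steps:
$t{\left(W,D \right)} = - 2 W$
$151 t{\left(-16,-20 \right)} = 151 \left(\left(-2\right) \left(-16\right)\right) = 151 \cdot 32 = 4832$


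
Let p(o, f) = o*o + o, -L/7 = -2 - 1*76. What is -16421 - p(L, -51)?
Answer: -315083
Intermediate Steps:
L = 546 (L = -7*(-2 - 1*76) = -7*(-2 - 76) = -7*(-78) = 546)
p(o, f) = o + o² (p(o, f) = o² + o = o + o²)
-16421 - p(L, -51) = -16421 - 546*(1 + 546) = -16421 - 546*547 = -16421 - 1*298662 = -16421 - 298662 = -315083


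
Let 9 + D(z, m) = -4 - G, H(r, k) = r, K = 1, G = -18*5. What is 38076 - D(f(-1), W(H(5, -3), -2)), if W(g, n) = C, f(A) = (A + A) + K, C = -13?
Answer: 37999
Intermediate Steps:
G = -90
f(A) = 1 + 2*A (f(A) = (A + A) + 1 = 2*A + 1 = 1 + 2*A)
W(g, n) = -13
D(z, m) = 77 (D(z, m) = -9 + (-4 - 1*(-90)) = -9 + (-4 + 90) = -9 + 86 = 77)
38076 - D(f(-1), W(H(5, -3), -2)) = 38076 - 1*77 = 38076 - 77 = 37999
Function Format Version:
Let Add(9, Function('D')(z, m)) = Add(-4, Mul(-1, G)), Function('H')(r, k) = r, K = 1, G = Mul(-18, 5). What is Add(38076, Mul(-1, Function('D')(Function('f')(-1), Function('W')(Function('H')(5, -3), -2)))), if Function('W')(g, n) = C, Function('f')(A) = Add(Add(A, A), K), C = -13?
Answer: 37999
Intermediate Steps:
G = -90
Function('f')(A) = Add(1, Mul(2, A)) (Function('f')(A) = Add(Add(A, A), 1) = Add(Mul(2, A), 1) = Add(1, Mul(2, A)))
Function('W')(g, n) = -13
Function('D')(z, m) = 77 (Function('D')(z, m) = Add(-9, Add(-4, Mul(-1, -90))) = Add(-9, Add(-4, 90)) = Add(-9, 86) = 77)
Add(38076, Mul(-1, Function('D')(Function('f')(-1), Function('W')(Function('H')(5, -3), -2)))) = Add(38076, Mul(-1, 77)) = Add(38076, -77) = 37999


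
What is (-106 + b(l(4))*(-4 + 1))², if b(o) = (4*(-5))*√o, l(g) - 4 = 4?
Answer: 40036 - 25440*√2 ≈ 4058.4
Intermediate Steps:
l(g) = 8 (l(g) = 4 + 4 = 8)
b(o) = -20*√o
(-106 + b(l(4))*(-4 + 1))² = (-106 + (-40*√2)*(-4 + 1))² = (-106 - 40*√2*(-3))² = (-106 + 120*√2)²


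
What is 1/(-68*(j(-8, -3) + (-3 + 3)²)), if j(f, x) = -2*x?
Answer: -1/408 ≈ -0.0024510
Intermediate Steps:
1/(-68*(j(-8, -3) + (-3 + 3)²)) = 1/(-68*(-2*(-3) + (-3 + 3)²)) = 1/(-68*(6 + 0²)) = 1/(-68*(6 + 0)) = 1/(-68*6) = 1/(-408) = -1/408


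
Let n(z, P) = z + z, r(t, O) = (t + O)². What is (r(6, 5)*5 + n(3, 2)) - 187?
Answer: 424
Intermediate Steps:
r(t, O) = (O + t)²
n(z, P) = 2*z
(r(6, 5)*5 + n(3, 2)) - 187 = ((5 + 6)²*5 + 2*3) - 187 = (11²*5 + 6) - 187 = (121*5 + 6) - 187 = (605 + 6) - 187 = 611 - 187 = 424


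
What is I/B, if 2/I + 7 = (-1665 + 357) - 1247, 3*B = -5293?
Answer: 1/2260111 ≈ 4.4246e-7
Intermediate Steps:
B = -5293/3 (B = (⅓)*(-5293) = -5293/3 ≈ -1764.3)
I = -1/1281 (I = 2/(-7 + ((-1665 + 357) - 1247)) = 2/(-7 + (-1308 - 1247)) = 2/(-7 - 2555) = 2/(-2562) = 2*(-1/2562) = -1/1281 ≈ -0.00078064)
I/B = -1/(1281*(-5293/3)) = -1/1281*(-3/5293) = 1/2260111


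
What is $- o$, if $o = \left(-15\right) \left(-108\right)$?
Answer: $-1620$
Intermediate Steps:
$o = 1620$
$- o = \left(-1\right) 1620 = -1620$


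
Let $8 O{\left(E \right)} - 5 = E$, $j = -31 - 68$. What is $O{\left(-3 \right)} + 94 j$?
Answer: $- \frac{37223}{4} \approx -9305.8$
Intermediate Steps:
$j = -99$ ($j = -31 - 68 = -99$)
$O{\left(E \right)} = \frac{5}{8} + \frac{E}{8}$
$O{\left(-3 \right)} + 94 j = \left(\frac{5}{8} + \frac{1}{8} \left(-3\right)\right) + 94 \left(-99\right) = \left(\frac{5}{8} - \frac{3}{8}\right) - 9306 = \frac{1}{4} - 9306 = - \frac{37223}{4}$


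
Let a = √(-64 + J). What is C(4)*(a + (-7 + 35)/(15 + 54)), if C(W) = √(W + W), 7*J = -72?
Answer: 56*√2/69 + 8*I*√455/7 ≈ 1.1478 + 24.378*I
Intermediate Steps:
J = -72/7 (J = (⅐)*(-72) = -72/7 ≈ -10.286)
a = 2*I*√910/7 (a = √(-64 - 72/7) = √(-520/7) = 2*I*√910/7 ≈ 8.6189*I)
C(W) = √2*√W (C(W) = √(2*W) = √2*√W)
C(4)*(a + (-7 + 35)/(15 + 54)) = (√2*√4)*(2*I*√910/7 + (-7 + 35)/(15 + 54)) = (√2*2)*(2*I*√910/7 + 28/69) = (2*√2)*(2*I*√910/7 + 28*(1/69)) = (2*√2)*(2*I*√910/7 + 28/69) = (2*√2)*(28/69 + 2*I*√910/7) = 2*√2*(28/69 + 2*I*√910/7)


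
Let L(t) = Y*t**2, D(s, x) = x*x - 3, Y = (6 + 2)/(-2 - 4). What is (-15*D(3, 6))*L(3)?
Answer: 5940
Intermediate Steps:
Y = -4/3 (Y = 8/(-6) = 8*(-1/6) = -4/3 ≈ -1.3333)
D(s, x) = -3 + x**2 (D(s, x) = x**2 - 3 = -3 + x**2)
L(t) = -4*t**2/3
(-15*D(3, 6))*L(3) = (-15*(-3 + 6**2))*(-4/3*3**2) = (-15*(-3 + 36))*(-4/3*9) = -15*33*(-12) = -495*(-12) = 5940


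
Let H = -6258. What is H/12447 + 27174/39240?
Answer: 1716127/9044820 ≈ 0.18974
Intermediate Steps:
H/12447 + 27174/39240 = -6258/12447 + 27174/39240 = -6258*1/12447 + 27174*(1/39240) = -2086/4149 + 4529/6540 = 1716127/9044820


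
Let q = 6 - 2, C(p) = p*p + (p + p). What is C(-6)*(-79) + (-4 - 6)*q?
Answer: -1936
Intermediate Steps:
C(p) = p**2 + 2*p
q = 4
C(-6)*(-79) + (-4 - 6)*q = -6*(2 - 6)*(-79) + (-4 - 6)*4 = -6*(-4)*(-79) - 10*4 = 24*(-79) - 40 = -1896 - 40 = -1936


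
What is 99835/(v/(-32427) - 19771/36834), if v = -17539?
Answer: 39748177713510/1639103 ≈ 2.4250e+7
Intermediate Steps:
99835/(v/(-32427) - 19771/36834) = 99835/(-17539/(-32427) - 19771/36834) = 99835/(-17539*(-1/32427) - 19771*1/36834) = 99835/(17539/32427 - 19771/36834) = 99835/(1639103/398138706) = 99835*(398138706/1639103) = 39748177713510/1639103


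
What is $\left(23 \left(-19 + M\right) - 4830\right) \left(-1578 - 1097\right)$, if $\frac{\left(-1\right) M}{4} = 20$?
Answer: $19011225$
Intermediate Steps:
$M = -80$ ($M = \left(-4\right) 20 = -80$)
$\left(23 \left(-19 + M\right) - 4830\right) \left(-1578 - 1097\right) = \left(23 \left(-19 - 80\right) - 4830\right) \left(-1578 - 1097\right) = \left(23 \left(-99\right) - 4830\right) \left(-2675\right) = \left(-2277 - 4830\right) \left(-2675\right) = \left(-7107\right) \left(-2675\right) = 19011225$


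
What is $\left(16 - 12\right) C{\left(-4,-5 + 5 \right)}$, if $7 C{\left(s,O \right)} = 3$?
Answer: $\frac{12}{7} \approx 1.7143$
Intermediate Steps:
$C{\left(s,O \right)} = \frac{3}{7}$ ($C{\left(s,O \right)} = \frac{1}{7} \cdot 3 = \frac{3}{7}$)
$\left(16 - 12\right) C{\left(-4,-5 + 5 \right)} = \left(16 - 12\right) \frac{3}{7} = 4 \cdot \frac{3}{7} = \frac{12}{7}$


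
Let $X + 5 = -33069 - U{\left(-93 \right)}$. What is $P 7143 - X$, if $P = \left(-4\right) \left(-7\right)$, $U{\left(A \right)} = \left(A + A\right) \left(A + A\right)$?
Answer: $267674$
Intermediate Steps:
$U{\left(A \right)} = 4 A^{2}$ ($U{\left(A \right)} = 2 A 2 A = 4 A^{2}$)
$P = 28$
$X = -67670$ ($X = -5 - \left(33069 + 4 \left(-93\right)^{2}\right) = -5 - \left(33069 + 4 \cdot 8649\right) = -5 - 67665 = -67670$)
$P 7143 - X = 28 \cdot 7143 - -67670 = 200004 + 67670 = 267674$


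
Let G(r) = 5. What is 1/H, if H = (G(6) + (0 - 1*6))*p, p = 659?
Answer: -1/659 ≈ -0.0015175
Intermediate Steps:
H = -659 (H = (5 + (0 - 1*6))*659 = (5 + (0 - 6))*659 = (5 - 6)*659 = -1*659 = -659)
1/H = 1/(-659) = -1/659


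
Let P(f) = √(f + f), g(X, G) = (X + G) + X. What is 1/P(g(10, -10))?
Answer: √5/10 ≈ 0.22361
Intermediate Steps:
g(X, G) = G + 2*X (g(X, G) = (G + X) + X = G + 2*X)
P(f) = √2*√f (P(f) = √(2*f) = √2*√f)
1/P(g(10, -10)) = 1/(√2*√(-10 + 2*10)) = 1/(√2*√(-10 + 20)) = 1/(√2*√10) = 1/(2*√5) = √5/10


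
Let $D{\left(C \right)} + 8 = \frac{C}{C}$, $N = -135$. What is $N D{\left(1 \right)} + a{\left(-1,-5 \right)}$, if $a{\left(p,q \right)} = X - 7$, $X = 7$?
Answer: $945$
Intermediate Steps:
$a{\left(p,q \right)} = 0$ ($a{\left(p,q \right)} = 7 - 7 = 0$)
$D{\left(C \right)} = -7$ ($D{\left(C \right)} = -8 + \frac{C}{C} = -8 + 1 = -7$)
$N D{\left(1 \right)} + a{\left(-1,-5 \right)} = \left(-135\right) \left(-7\right) + 0 = 945 + 0 = 945$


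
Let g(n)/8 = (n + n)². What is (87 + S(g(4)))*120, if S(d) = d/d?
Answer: 10560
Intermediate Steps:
g(n) = 32*n² (g(n) = 8*(n + n)² = 8*(2*n)² = 8*(4*n²) = 32*n²)
S(d) = 1
(87 + S(g(4)))*120 = (87 + 1)*120 = 88*120 = 10560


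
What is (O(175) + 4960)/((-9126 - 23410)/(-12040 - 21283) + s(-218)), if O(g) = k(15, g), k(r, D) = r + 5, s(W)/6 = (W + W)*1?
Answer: -41487135/21785108 ≈ -1.9044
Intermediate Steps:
s(W) = 12*W (s(W) = 6*((W + W)*1) = 6*((2*W)*1) = 6*(2*W) = 12*W)
k(r, D) = 5 + r
O(g) = 20 (O(g) = 5 + 15 = 20)
(O(175) + 4960)/((-9126 - 23410)/(-12040 - 21283) + s(-218)) = (20 + 4960)/((-9126 - 23410)/(-12040 - 21283) + 12*(-218)) = 4980/(-32536/(-33323) - 2616) = 4980/(-32536*(-1/33323) - 2616) = 4980/(32536/33323 - 2616) = 4980/(-87140432/33323) = 4980*(-33323/87140432) = -41487135/21785108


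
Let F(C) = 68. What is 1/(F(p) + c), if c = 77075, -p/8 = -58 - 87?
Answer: 1/77143 ≈ 1.2963e-5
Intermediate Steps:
p = 1160 (p = -8*(-58 - 87) = -8*(-145) = 1160)
1/(F(p) + c) = 1/(68 + 77075) = 1/77143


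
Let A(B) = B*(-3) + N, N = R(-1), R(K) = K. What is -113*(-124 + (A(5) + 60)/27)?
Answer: 373352/27 ≈ 13828.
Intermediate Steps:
N = -1
A(B) = -1 - 3*B (A(B) = B*(-3) - 1 = -3*B - 1 = -1 - 3*B)
-113*(-124 + (A(5) + 60)/27) = -113*(-124 + ((-1 - 3*5) + 60)/27) = -113*(-124 + ((-1 - 15) + 60)*(1/27)) = -113*(-124 + (-16 + 60)*(1/27)) = -113*(-124 + 44*(1/27)) = -113*(-124 + 44/27) = -113*(-3304/27) = 373352/27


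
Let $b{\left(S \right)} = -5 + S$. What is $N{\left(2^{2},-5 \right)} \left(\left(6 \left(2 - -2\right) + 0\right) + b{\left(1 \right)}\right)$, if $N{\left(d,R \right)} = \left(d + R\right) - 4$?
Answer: $-100$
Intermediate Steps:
$N{\left(d,R \right)} = -4 + R + d$ ($N{\left(d,R \right)} = \left(R + d\right) - 4 = -4 + R + d$)
$N{\left(2^{2},-5 \right)} \left(\left(6 \left(2 - -2\right) + 0\right) + b{\left(1 \right)}\right) = \left(-4 - 5 + 2^{2}\right) \left(\left(6 \left(2 - -2\right) + 0\right) + \left(-5 + 1\right)\right) = \left(-4 - 5 + 4\right) \left(\left(6 \left(2 + 2\right) + 0\right) - 4\right) = - 5 \left(\left(6 \cdot 4 + 0\right) - 4\right) = - 5 \left(\left(24 + 0\right) - 4\right) = - 5 \left(24 - 4\right) = \left(-5\right) 20 = -100$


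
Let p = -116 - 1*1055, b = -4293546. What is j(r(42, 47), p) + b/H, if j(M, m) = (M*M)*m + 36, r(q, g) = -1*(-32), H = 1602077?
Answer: -1921003557782/1602077 ≈ -1.1991e+6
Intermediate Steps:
r(q, g) = 32
p = -1171 (p = -116 - 1055 = -1171)
j(M, m) = 36 + m*M**2 (j(M, m) = M**2*m + 36 = m*M**2 + 36 = 36 + m*M**2)
j(r(42, 47), p) + b/H = (36 - 1171*32**2) - 4293546/1602077 = (36 - 1171*1024) - 4293546*1/1602077 = (36 - 1199104) - 4293546/1602077 = -1199068 - 4293546/1602077 = -1921003557782/1602077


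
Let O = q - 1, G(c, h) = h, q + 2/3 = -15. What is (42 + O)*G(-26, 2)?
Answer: 152/3 ≈ 50.667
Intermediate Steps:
q = -47/3 (q = -⅔ - 15 = -47/3 ≈ -15.667)
O = -50/3 (O = -47/3 - 1 = -50/3 ≈ -16.667)
(42 + O)*G(-26, 2) = (42 - 50/3)*2 = (76/3)*2 = 152/3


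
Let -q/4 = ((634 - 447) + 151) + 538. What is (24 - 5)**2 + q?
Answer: -3143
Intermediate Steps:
q = -3504 (q = -4*(((634 - 447) + 151) + 538) = -4*((187 + 151) + 538) = -4*(338 + 538) = -4*876 = -3504)
(24 - 5)**2 + q = (24 - 5)**2 - 3504 = 19**2 - 3504 = 361 - 3504 = -3143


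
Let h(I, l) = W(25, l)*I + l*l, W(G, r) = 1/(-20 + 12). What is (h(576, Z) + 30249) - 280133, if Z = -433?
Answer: -62467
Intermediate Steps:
W(G, r) = -⅛ (W(G, r) = 1/(-8) = -⅛)
h(I, l) = l² - I/8 (h(I, l) = -I/8 + l*l = -I/8 + l² = l² - I/8)
(h(576, Z) + 30249) - 280133 = (((-433)² - ⅛*576) + 30249) - 280133 = ((187489 - 72) + 30249) - 280133 = (187417 + 30249) - 280133 = 217666 - 280133 = -62467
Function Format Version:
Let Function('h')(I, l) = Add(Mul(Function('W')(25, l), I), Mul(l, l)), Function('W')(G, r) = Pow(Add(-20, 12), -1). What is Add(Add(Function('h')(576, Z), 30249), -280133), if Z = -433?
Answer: -62467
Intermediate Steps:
Function('W')(G, r) = Rational(-1, 8) (Function('W')(G, r) = Pow(-8, -1) = Rational(-1, 8))
Function('h')(I, l) = Add(Pow(l, 2), Mul(Rational(-1, 8), I)) (Function('h')(I, l) = Add(Mul(Rational(-1, 8), I), Mul(l, l)) = Add(Mul(Rational(-1, 8), I), Pow(l, 2)) = Add(Pow(l, 2), Mul(Rational(-1, 8), I)))
Add(Add(Function('h')(576, Z), 30249), -280133) = Add(Add(Add(Pow(-433, 2), Mul(Rational(-1, 8), 576)), 30249), -280133) = Add(Add(Add(187489, -72), 30249), -280133) = Add(Add(187417, 30249), -280133) = Add(217666, -280133) = -62467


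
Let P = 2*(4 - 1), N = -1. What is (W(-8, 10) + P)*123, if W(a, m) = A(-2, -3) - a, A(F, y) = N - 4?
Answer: 1107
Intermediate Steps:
A(F, y) = -5 (A(F, y) = -1 - 4 = -5)
W(a, m) = -5 - a
P = 6 (P = 2*3 = 6)
(W(-8, 10) + P)*123 = ((-5 - 1*(-8)) + 6)*123 = ((-5 + 8) + 6)*123 = (3 + 6)*123 = 9*123 = 1107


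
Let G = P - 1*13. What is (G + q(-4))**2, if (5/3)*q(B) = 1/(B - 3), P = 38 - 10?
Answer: 272484/1225 ≈ 222.44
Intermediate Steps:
P = 28
q(B) = 3/(5*(-3 + B)) (q(B) = 3/(5*(B - 3)) = 3/(5*(-3 + B)))
G = 15 (G = 28 - 1*13 = 28 - 13 = 15)
(G + q(-4))**2 = (15 + 3/(5*(-3 - 4)))**2 = (15 + (3/5)/(-7))**2 = (15 + (3/5)*(-1/7))**2 = (15 - 3/35)**2 = (522/35)**2 = 272484/1225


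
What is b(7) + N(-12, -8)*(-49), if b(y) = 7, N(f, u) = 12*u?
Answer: 4711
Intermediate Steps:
b(7) + N(-12, -8)*(-49) = 7 + (12*(-8))*(-49) = 7 - 96*(-49) = 7 + 4704 = 4711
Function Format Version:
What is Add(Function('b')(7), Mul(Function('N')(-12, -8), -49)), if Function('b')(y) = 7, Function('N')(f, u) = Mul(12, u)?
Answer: 4711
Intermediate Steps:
Add(Function('b')(7), Mul(Function('N')(-12, -8), -49)) = Add(7, Mul(Mul(12, -8), -49)) = Add(7, Mul(-96, -49)) = Add(7, 4704) = 4711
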